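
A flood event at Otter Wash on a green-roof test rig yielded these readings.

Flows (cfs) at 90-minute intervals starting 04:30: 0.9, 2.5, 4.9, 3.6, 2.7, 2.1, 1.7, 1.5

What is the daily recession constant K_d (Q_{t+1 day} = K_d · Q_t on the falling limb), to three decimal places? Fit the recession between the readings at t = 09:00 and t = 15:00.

K_d ≈ 0.030

Between t = 09:00 and t = 15:00 the flow falls from 3.6 to 1.5 cfs over 4×1.5 h = 6 h.
Per-interval ratio K = (1.5/3.6)^(1/4) = 0.8034; K_d = K^(24/1.5) = 0.030.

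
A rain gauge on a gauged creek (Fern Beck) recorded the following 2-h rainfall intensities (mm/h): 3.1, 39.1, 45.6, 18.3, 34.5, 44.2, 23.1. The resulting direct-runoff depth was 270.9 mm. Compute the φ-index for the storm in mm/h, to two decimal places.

φ ≈ 11.56 mm/h

Only the 6 blocks with intensity above φ contribute runoff: 39.1, 45.6, 18.3, 34.5, 44.2, 23.1 mm/h.
Σ(I−φ)·Δt = d  ⇒  (39.1+45.6+18.3+34.5+44.2+23.1 − 6φ)·2 = 270.9
φ = (204.8 − 270.9/2) / 6 = 11.56 mm/h.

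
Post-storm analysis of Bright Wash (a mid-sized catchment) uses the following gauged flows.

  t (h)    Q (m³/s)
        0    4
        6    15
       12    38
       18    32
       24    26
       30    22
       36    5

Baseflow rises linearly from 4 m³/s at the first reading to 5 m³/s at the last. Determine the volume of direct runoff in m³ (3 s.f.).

Direct-runoff ordinates (Q − Q_b): 0.00, 10.83, 33.67, 27.50, 21.33, 17.17, 0.00 m³/s.
ΣQ_DR = 110.5 m³/s.
With Δt = 6 h = 21600 s, V = ΣQ_DR · Δt = 110.5 × 21600 = 2.39 × 10^6 m³.

V ≈ 2.39 × 10^6 m³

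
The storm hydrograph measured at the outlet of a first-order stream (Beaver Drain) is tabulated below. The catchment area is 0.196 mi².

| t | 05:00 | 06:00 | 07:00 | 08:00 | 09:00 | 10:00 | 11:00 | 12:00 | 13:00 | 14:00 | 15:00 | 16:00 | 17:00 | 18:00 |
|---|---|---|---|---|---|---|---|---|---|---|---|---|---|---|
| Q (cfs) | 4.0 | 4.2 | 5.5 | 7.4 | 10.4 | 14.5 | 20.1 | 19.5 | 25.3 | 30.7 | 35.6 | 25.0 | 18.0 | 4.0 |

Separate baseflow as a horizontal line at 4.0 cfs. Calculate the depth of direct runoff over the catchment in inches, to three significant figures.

d ≈ 1.33 in

Direct runoff: 0.0, 0.2, 1.5, 3.4, 6.4, 10.5, 16.1, 15.5, 21.3, 26.7, 31.6, 21.0, 14.0, 0.0 cfs; ΣQ_DR = 168.2 cfs.
V = ΣQ_DR · Δt = 168.2 × 3600 s = 6.055 × 10^5 ft³.
Over A = 0.196 mi², depth = V / A = 1.33 in.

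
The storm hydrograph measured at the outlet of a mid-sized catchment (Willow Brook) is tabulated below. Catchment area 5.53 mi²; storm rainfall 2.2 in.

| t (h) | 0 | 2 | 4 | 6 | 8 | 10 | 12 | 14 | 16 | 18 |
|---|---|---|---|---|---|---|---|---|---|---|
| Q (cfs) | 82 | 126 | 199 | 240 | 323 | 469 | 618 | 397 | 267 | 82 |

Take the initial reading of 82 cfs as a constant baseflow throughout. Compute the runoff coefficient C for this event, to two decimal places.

ΣQ_DR = 1983 cfs; V = ΣQ_DR·Δt = 1.428 × 10^7 ft³.
Runoff depth d = V / A = 1.111 in.
C = d / P = 1.111 / 2.2 = 0.51.

C ≈ 0.51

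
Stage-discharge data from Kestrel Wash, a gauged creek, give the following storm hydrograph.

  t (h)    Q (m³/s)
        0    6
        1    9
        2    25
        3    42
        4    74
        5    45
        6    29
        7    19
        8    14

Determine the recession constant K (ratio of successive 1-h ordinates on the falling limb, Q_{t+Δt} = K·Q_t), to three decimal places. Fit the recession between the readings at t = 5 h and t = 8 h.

K ≈ 0.678

Using the recession-limb readings at t = 5 h and t = 8 h: Q falls from 45 to 14 m³/s over 3 intervals.
K = (Q₂/Q₁)^(1/3) = (14/45)^(1/3) = 0.678.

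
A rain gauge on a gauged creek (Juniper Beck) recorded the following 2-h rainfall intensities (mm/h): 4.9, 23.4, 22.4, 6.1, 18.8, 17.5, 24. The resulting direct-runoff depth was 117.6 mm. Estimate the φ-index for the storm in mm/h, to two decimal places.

φ ≈ 9.46 mm/h

Only the 5 blocks with intensity above φ contribute runoff: 23.4, 22.4, 18.8, 17.5, 24 mm/h.
Σ(I−φ)·Δt = d  ⇒  (23.4+22.4+18.8+17.5+24 − 5φ)·2 = 117.6
φ = (106.1 − 117.6/2) / 5 = 9.46 mm/h.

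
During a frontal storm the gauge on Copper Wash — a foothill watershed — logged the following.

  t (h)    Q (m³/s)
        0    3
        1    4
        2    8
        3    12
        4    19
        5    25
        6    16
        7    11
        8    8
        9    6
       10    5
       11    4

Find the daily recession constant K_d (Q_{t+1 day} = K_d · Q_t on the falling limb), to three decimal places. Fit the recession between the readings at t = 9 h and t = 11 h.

K_d ≈ 0.008

Between t = 9 h and t = 11 h the flow falls from 6 to 4 m³/s over 2×1 h = 2 h.
Per-interval ratio K = (4/6)^(1/2) = 0.8165; K_d = K^(24/1) = 0.008.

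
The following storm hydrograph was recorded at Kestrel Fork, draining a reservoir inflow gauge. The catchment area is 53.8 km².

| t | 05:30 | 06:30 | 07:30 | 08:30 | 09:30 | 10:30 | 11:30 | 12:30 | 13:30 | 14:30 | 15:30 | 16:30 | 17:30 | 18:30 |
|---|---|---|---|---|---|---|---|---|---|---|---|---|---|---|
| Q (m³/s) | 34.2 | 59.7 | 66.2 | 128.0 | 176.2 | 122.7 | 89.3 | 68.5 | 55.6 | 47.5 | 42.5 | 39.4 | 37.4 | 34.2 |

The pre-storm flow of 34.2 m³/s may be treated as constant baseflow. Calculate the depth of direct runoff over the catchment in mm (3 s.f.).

Direct runoff: 0.0, 25.5, 32.0, 93.8, 142.0, 88.5, 55.1, 34.3, 21.4, 13.3, 8.3, 5.2, 3.2, 0.0 m³/s; ΣQ_DR = 522.6 m³/s.
V = ΣQ_DR · Δt = 522.6 × 3600 s = 1.881 × 10^6 m³.
Over A = 53.8 km², depth = V / A = 35.0 mm.

d ≈ 35.0 mm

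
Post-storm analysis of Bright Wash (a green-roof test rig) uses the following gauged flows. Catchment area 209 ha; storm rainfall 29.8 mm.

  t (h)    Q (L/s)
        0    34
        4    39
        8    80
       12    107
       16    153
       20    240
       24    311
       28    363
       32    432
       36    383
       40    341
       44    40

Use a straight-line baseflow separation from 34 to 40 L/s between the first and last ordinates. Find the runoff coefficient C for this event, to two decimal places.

C ≈ 0.48

ΣQ_DR = 2079 L/s; V = ΣQ_DR·Δt = 2.994 × 10^7 L.
Runoff depth d = V / A = 14.32 mm.
C = d / P = 14.32 / 29.8 = 0.48.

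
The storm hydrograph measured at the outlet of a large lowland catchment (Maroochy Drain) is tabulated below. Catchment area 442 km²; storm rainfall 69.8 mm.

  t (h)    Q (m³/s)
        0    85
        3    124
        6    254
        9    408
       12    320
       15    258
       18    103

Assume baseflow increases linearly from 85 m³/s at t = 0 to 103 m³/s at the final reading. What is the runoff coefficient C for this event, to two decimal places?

ΣQ_DR = 894.0 m³/s; V = ΣQ_DR·Δt = 9.655 × 10^6 m³.
Runoff depth d = V / A = 21.84 mm.
C = d / P = 21.84 / 69.8 = 0.31.

C ≈ 0.31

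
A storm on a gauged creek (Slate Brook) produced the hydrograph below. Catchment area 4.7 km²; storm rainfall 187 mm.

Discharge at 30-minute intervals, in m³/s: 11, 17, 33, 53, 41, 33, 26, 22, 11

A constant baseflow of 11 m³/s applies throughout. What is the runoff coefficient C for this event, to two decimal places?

C ≈ 0.30

ΣQ_DR = 148.0 m³/s; V = ΣQ_DR·Δt = 2.664 × 10^5 m³.
Runoff depth d = V / A = 56.68 mm.
C = d / P = 56.68 / 187 = 0.30.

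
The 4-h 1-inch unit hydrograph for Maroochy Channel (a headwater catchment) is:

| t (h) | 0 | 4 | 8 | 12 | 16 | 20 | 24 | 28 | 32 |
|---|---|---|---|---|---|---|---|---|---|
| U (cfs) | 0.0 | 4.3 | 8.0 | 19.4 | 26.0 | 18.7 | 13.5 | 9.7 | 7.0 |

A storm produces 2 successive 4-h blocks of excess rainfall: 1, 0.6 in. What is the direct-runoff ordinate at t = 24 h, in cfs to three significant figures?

Q ≈ 24.7 cfs

By discrete convolution, Q_j = Σ (P_i / 1 in) · U_{j−i}.
At t = 24 h (j=6): Q = (1/1)·13.5 + (0.6/1)·18.7 = 24.7 cfs.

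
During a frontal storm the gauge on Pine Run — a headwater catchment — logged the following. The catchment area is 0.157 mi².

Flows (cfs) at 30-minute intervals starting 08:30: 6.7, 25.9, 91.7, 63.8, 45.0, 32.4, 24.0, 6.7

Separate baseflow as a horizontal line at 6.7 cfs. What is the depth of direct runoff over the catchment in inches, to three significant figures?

Direct runoff: 0.0, 19.2, 85.0, 57.1, 38.3, 25.7, 17.3, 0.0 cfs; ΣQ_DR = 242.6 cfs.
V = ΣQ_DR · Δt = 242.6 × 1800 s = 4.367 × 10^5 ft³.
Over A = 0.157 mi², depth = V / A = 1.20 in.

d ≈ 1.20 in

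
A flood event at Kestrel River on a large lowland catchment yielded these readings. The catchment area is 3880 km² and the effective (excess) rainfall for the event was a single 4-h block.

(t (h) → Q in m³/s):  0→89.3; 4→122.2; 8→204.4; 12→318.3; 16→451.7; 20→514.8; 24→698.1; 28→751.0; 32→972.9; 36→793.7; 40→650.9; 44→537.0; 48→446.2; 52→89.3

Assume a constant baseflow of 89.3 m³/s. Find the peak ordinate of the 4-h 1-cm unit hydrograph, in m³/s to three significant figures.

U_p ≈ 442 m³/s

Direct runoff: 0.0, 32.9, 115.1, 229.0, 362.4, 425.5, 608.8, 661.7, 883.6, 704.4, 561.6, 447.7, 356.9, 0.0 m³/s; ΣQ_DR = 5390 m³/s, peak = 883.6 m³/s.
Runoff depth d = ΣQ_DR·Δt / A = 5390 × 14400 / (3880 km²) = 20.00 mm.
The 1-cm UH is the DRH scaled by (10 mm)/d, so U_p = 883.6 × 10/20.00 = 442 m³/s.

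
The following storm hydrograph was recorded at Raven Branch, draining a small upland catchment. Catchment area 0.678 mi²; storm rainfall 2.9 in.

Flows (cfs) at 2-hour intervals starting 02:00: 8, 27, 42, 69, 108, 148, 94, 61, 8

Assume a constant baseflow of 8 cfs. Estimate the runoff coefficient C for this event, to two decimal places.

C ≈ 0.78

ΣQ_DR = 493.0 cfs; V = ΣQ_DR·Δt = 3.550 × 10^6 ft³.
Runoff depth d = V / A = 2.254 in.
C = d / P = 2.254 / 2.9 = 0.78.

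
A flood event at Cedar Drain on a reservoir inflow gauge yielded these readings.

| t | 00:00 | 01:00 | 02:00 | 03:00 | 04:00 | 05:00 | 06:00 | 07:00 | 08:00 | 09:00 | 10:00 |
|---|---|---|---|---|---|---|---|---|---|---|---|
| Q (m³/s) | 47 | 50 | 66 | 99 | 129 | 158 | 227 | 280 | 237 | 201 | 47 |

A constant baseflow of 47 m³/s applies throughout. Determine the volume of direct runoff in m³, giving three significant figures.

Direct-runoff ordinates (Q − Q_b): 0.0, 3.0, 19.0, 52.0, 82.0, 111.0, 180.0, 233.0, 190.0, 154.0, 0.0 m³/s.
ΣQ_DR = 1024 m³/s.
With Δt = 1 h = 3600 s, V = ΣQ_DR · Δt = 1024 × 3600 = 3.69 × 10^6 m³.

V ≈ 3.69 × 10^6 m³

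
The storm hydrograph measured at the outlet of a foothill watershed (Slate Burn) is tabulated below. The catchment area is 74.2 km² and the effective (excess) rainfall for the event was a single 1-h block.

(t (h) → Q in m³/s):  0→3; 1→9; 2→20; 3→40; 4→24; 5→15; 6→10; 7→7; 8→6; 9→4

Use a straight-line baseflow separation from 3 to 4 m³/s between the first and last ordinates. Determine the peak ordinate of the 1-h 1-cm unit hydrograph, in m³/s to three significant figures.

Direct runoff: 0.00, 5.89, 16.78, 36.67, 20.56, 11.44, 6.33, 3.22, 2.11, 0.00 m³/s; ΣQ_DR = 103.0 m³/s, peak = 36.67 m³/s.
Runoff depth d = ΣQ_DR·Δt / A = 103.0 × 3600 / (74.2 km²) = 4.997 mm.
The 1-cm UH is the DRH scaled by (10 mm)/d, so U_p = 36.67 × 10/4.997 = 73.4 m³/s.

U_p ≈ 73.4 m³/s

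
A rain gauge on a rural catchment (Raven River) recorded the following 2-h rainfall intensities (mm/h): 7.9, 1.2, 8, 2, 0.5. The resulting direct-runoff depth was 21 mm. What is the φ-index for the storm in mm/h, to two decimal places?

Only the 2 blocks with intensity above φ contribute runoff: 7.9, 8 mm/h.
Σ(I−φ)·Δt = d  ⇒  (7.9+8 − 2φ)·2 = 21
φ = (15.90 − 21/2) / 2 = 2.70 mm/h.

φ ≈ 2.70 mm/h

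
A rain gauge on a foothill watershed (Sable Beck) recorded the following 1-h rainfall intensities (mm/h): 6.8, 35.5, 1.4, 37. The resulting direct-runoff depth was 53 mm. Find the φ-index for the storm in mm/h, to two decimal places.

Only the 2 blocks with intensity above φ contribute runoff: 35.5, 37 mm/h.
Σ(I−φ)·Δt = d  ⇒  (35.5+37 − 2φ)·1 = 53
φ = (72.50 − 53/1) / 2 = 9.75 mm/h.

φ ≈ 9.75 mm/h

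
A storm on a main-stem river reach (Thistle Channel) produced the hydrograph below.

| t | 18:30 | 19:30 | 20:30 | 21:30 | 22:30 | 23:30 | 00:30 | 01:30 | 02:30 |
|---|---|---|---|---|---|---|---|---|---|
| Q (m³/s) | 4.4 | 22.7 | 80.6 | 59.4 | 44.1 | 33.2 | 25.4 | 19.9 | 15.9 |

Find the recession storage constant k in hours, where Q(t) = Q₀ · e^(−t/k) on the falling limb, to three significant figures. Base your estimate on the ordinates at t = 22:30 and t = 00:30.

On the falling limb, Q drops from 44.1 to 25.4 m³/s between t = 22:30 and t = 00:30 (Δt = 2 h).
k = −Δt / ln(Q₂/Q₁) = −2 / ln(25.4/44.1) = 3.63 h.

k ≈ 3.63 h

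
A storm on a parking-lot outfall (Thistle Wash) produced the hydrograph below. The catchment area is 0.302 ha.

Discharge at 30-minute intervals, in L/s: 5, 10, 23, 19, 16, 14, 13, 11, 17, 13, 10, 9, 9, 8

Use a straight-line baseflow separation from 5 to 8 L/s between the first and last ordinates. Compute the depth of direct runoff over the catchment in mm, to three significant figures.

Direct runoff: 0.00, 4.77, 17.54, 13.31, 10.08, 7.85, 6.62, 4.38, 10.15, 5.92, 2.69, 1.46, 1.23, 0.00 L/s; ΣQ_DR = 86.00 L/s.
V = ΣQ_DR · Δt = 86.00 × 1800 s = 1.548 × 10^5 L.
Over A = 0.302 ha, depth = V / A = 51.3 mm.

d ≈ 51.3 mm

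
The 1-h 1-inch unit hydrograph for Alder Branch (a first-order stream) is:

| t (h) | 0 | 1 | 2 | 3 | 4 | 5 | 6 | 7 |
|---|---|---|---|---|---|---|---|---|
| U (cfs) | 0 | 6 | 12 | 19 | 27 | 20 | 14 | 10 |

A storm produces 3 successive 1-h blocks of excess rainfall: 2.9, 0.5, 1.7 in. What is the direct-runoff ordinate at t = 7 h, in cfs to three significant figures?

By discrete convolution, Q_j = Σ (P_i / 1 in) · U_{j−i}.
At t = 7 h (j=7): Q = (2.9/1)·10 + (0.5/1)·14 + (1.7/1)·20 = 70.0 cfs.

Q ≈ 70.0 cfs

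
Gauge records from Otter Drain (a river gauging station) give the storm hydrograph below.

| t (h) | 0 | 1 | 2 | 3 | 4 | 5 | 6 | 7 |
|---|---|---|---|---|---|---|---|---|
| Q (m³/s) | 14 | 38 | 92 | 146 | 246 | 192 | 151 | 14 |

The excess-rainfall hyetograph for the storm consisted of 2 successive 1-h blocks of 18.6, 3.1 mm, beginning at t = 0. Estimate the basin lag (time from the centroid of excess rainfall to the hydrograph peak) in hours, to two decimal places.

t_L ≈ 3.36 h

Centroid of excess rainfall: t_c = Σ P_i·t̄_i / ΣP_i = 0.6429 h (block centres at 0.5, 1.5 h).
Hydrograph peak occurs at t = 4 h, so basin lag t_L = 4 − 0.6429 = 3.36 h.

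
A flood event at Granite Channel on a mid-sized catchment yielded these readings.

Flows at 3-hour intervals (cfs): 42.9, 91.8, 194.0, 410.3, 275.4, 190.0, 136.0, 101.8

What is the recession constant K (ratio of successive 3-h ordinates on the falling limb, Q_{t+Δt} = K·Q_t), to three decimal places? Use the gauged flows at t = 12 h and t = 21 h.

Using the recession-limb readings at t = 12 h and t = 21 h: Q falls from 275.4 to 101.8 cfs over 3 intervals.
K = (Q₂/Q₁)^(1/3) = (101.8/275.4)^(1/3) = 0.718.

K ≈ 0.718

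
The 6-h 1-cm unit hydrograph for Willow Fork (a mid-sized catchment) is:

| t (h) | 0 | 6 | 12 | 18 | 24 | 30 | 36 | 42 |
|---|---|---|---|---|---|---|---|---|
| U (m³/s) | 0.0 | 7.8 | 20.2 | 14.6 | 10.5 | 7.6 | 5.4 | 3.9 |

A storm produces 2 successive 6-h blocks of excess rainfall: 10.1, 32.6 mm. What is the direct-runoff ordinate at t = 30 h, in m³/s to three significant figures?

By discrete convolution, Q_j = Σ (P_i / 10 mm) · U_{j−i}.
At t = 30 h (j=5): Q = (10.1/10)·7.6 + (32.6/10)·10.5 = 41.9 m³/s.

Q ≈ 41.9 m³/s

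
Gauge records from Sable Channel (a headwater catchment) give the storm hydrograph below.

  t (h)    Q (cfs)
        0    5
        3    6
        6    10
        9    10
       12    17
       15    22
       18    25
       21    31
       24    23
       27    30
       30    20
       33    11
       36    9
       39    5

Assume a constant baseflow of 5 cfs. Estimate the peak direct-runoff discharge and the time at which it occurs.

Subtracting baseflow gives direct-runoff ordinates: 0.0, 1.0, 5.0, 5.0, 12.0, 17.0, 20.0, 26.0, 18.0, 25.0, 15.0, 6.0, 4.0, 0.0 cfs.
The maximum is 26.0 cfs, occurring at the reading for t = 21 h.

Q_p = 26.0 cfs at t = 21 h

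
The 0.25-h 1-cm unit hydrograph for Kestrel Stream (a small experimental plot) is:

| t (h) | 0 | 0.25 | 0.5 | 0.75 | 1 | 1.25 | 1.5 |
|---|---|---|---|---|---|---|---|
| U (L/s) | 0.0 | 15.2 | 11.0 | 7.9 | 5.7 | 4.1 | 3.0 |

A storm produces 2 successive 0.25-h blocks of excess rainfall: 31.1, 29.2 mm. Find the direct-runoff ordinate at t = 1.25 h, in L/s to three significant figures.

By discrete convolution, Q_j = Σ (P_i / 10 mm) · U_{j−i}.
At t = 1.25 h (j=5): Q = (31.1/10)·4.1 + (29.2/10)·5.7 = 29.4 L/s.

Q ≈ 29.4 L/s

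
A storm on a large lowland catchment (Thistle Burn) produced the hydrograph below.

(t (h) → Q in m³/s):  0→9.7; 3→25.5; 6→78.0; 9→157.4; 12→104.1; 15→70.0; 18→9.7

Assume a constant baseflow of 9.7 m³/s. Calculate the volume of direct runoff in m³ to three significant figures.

Direct-runoff ordinates (Q − Q_b): 0.0, 15.8, 68.3, 147.7, 94.4, 60.3, 0.0 m³/s.
ΣQ_DR = 386.5 m³/s.
With Δt = 3 h = 10800 s, V = ΣQ_DR · Δt = 386.5 × 10800 = 4.17 × 10^6 m³.

V ≈ 4.17 × 10^6 m³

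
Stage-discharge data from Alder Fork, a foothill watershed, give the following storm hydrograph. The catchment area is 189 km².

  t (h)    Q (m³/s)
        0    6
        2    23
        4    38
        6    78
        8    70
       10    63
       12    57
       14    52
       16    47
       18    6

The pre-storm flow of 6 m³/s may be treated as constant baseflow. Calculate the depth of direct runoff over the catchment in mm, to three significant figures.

d ≈ 14.5 mm

Direct runoff: 0.0, 17.0, 32.0, 72.0, 64.0, 57.0, 51.0, 46.0, 41.0, 0.0 m³/s; ΣQ_DR = 380.0 m³/s.
V = ΣQ_DR · Δt = 380.0 × 7200 s = 2.736 × 10^6 m³.
Over A = 189 km², depth = V / A = 14.5 mm.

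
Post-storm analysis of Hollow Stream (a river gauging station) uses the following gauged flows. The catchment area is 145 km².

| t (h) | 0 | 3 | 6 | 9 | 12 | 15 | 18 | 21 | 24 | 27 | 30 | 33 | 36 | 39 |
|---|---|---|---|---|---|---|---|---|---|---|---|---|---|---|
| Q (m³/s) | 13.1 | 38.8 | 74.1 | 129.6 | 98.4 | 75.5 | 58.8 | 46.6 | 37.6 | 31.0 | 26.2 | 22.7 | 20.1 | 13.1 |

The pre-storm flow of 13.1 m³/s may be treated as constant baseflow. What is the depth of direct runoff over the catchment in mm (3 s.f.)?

Direct runoff: 0.0, 25.7, 61.0, 116.5, 85.3, 62.4, 45.7, 33.5, 24.5, 17.9, 13.1, 9.6, 7.0, 0.0 m³/s; ΣQ_DR = 502.2 m³/s.
V = ΣQ_DR · Δt = 502.2 × 10800 s = 5.424 × 10^6 m³.
Over A = 145 km², depth = V / A = 37.4 mm.

d ≈ 37.4 mm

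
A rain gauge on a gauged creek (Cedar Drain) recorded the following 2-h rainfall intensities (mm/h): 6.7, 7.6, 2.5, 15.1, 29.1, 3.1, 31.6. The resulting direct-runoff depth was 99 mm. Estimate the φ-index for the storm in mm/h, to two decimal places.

φ ≈ 8.77 mm/h

Only the 3 blocks with intensity above φ contribute runoff: 15.1, 29.1, 31.6 mm/h.
Σ(I−φ)·Δt = d  ⇒  (15.1+29.1+31.6 − 3φ)·2 = 99
φ = (75.80 − 99/2) / 3 = 8.77 mm/h.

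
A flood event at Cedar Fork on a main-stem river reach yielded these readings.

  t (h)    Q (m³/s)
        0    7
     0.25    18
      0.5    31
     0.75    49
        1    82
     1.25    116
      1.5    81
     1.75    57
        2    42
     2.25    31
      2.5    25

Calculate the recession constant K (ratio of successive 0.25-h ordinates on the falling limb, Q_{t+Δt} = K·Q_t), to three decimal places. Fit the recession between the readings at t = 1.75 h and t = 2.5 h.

Using the recession-limb readings at t = 1.75 h and t = 2.5 h: Q falls from 57 to 25 m³/s over 3 intervals.
K = (Q₂/Q₁)^(1/3) = (25/57)^(1/3) = 0.760.

K ≈ 0.760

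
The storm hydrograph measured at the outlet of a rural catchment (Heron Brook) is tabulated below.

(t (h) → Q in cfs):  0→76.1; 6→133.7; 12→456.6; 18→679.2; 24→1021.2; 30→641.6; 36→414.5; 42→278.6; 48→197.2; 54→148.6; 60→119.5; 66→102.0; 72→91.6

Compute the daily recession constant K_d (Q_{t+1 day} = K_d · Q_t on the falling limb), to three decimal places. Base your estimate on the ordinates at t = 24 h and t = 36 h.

K_d ≈ 0.165

Between t = 24 h and t = 36 h the flow falls from 1021.2 to 414.5 cfs over 2×6 h = 12 h.
Per-interval ratio K = (414.5/1021.2)^(1/2) = 0.6371; K_d = K^(24/6) = 0.165.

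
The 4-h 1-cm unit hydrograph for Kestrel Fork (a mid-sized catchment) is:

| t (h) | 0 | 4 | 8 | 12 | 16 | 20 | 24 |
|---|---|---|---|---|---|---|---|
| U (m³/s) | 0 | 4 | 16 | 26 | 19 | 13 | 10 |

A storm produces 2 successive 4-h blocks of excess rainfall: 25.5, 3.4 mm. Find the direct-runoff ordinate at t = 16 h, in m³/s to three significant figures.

Q ≈ 57.3 m³/s

By discrete convolution, Q_j = Σ (P_i / 10 mm) · U_{j−i}.
At t = 16 h (j=4): Q = (25.5/10)·19 + (3.4/10)·26 = 57.3 m³/s.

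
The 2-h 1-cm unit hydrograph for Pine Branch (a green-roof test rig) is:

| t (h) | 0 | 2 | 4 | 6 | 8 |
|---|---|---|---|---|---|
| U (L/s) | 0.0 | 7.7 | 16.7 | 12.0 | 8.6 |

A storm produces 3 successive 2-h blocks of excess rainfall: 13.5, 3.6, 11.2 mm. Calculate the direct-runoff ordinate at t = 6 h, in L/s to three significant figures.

By discrete convolution, Q_j = Σ (P_i / 10 mm) · U_{j−i}.
At t = 6 h (j=3): Q = (13.5/10)·12.0 + (3.6/10)·16.7 + (11.2/10)·7.7 = 30.8 L/s.

Q ≈ 30.8 L/s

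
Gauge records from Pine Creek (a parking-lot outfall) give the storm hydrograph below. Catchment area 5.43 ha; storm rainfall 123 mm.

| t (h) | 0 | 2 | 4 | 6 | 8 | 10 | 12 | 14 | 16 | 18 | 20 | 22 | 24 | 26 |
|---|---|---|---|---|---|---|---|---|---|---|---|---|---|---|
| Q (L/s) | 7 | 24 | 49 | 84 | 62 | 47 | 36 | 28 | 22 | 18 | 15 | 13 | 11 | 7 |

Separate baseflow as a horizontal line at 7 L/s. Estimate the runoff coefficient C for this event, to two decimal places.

ΣQ_DR = 325.0 L/s; V = ΣQ_DR·Δt = 2.340 × 10^6 L.
Runoff depth d = V / A = 43.09 mm.
C = d / P = 43.09 / 123 = 0.35.

C ≈ 0.35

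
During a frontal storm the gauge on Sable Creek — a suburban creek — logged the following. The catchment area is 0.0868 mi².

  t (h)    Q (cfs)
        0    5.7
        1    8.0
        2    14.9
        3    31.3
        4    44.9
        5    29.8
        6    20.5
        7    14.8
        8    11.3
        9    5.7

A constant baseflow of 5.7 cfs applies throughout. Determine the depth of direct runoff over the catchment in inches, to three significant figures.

Direct runoff: 0.0, 2.3, 9.2, 25.6, 39.2, 24.1, 14.8, 9.1, 5.6, 0.0 cfs; ΣQ_DR = 129.9 cfs.
V = ΣQ_DR · Δt = 129.9 × 3600 s = 4.676 × 10^5 ft³.
Over A = 0.0868 mi², depth = V / A = 2.32 in.

d ≈ 2.32 in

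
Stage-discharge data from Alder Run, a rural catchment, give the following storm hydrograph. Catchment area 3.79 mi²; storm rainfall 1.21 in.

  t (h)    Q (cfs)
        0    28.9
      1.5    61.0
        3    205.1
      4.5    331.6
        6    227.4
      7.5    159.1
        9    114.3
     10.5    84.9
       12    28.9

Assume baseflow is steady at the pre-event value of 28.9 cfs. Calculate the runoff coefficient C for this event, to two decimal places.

C ≈ 0.50

ΣQ_DR = 981.1 cfs; V = ΣQ_DR·Δt = 5.298 × 10^6 ft³.
Runoff depth d = V / A = 0.6017 in.
C = d / P = 0.6017 / 1.21 = 0.50.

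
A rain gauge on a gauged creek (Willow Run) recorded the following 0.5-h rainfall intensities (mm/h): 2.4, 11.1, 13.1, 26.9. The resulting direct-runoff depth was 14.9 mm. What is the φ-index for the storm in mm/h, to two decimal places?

Only the 3 blocks with intensity above φ contribute runoff: 11.1, 13.1, 26.9 mm/h.
Σ(I−φ)·Δt = d  ⇒  (11.1+13.1+26.9 − 3φ)·0.5 = 14.9
φ = (51.10 − 14.9/0.5) / 3 = 7.10 mm/h.

φ ≈ 7.10 mm/h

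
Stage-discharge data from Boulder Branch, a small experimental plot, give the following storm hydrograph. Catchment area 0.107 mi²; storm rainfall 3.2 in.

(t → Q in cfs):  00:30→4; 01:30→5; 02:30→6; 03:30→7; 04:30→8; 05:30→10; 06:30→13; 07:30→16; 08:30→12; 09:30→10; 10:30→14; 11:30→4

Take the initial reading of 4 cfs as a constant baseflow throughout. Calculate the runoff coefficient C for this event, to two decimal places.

ΣQ_DR = 61.00 cfs; V = ΣQ_DR·Δt = 2.196 × 10^5 ft³.
Runoff depth d = V / A = 0.8834 in.
C = d / P = 0.8834 / 3.2 = 0.28.

C ≈ 0.28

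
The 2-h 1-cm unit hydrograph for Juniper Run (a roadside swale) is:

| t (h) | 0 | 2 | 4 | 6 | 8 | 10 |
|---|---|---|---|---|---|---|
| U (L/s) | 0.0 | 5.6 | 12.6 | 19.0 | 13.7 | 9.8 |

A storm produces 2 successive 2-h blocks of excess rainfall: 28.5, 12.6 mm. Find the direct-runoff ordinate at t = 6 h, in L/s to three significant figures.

Q ≈ 70.0 L/s

By discrete convolution, Q_j = Σ (P_i / 10 mm) · U_{j−i}.
At t = 6 h (j=3): Q = (28.5/10)·19.0 + (12.6/10)·12.6 = 70.0 L/s.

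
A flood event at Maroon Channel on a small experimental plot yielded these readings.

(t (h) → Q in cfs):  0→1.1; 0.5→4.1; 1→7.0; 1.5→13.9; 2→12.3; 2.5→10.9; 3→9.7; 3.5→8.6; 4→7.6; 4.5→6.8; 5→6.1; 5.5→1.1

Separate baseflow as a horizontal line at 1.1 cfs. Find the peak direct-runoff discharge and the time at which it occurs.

Subtracting baseflow gives direct-runoff ordinates: 0.0, 3.0, 5.9, 12.8, 11.2, 9.8, 8.6, 7.5, 6.5, 5.7, 5.0, 0.0 cfs.
The maximum is 12.8 cfs, occurring at the reading for t = 1.5 h.

Q_p = 12.8 cfs at t = 1.5 h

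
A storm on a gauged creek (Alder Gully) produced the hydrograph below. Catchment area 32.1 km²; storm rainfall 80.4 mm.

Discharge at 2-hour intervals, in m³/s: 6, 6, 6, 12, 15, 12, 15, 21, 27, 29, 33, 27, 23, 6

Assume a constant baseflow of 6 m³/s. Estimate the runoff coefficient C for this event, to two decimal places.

ΣQ_DR = 154.0 m³/s; V = ΣQ_DR·Δt = 1.109 × 10^6 m³.
Runoff depth d = V / A = 34.54 mm.
C = d / P = 34.54 / 80.4 = 0.43.

C ≈ 0.43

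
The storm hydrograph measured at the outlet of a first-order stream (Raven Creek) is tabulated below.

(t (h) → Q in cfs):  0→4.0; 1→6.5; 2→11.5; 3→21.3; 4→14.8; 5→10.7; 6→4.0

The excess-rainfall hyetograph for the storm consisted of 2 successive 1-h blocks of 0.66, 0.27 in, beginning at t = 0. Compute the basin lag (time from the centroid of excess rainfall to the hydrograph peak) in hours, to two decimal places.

Centroid of excess rainfall: t_c = Σ P_i·t̄_i / ΣP_i = 0.7903 h (block centres at 0.5, 1.5 h).
Hydrograph peak occurs at t = 3 h, so basin lag t_L = 3 − 0.7903 = 2.21 h.

t_L ≈ 2.21 h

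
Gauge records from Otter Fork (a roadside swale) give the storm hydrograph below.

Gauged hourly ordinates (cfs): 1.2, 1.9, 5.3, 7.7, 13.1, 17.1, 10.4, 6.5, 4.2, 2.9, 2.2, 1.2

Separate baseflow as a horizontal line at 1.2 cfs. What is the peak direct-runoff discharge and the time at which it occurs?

Q_p = 15.9 cfs at t = 5 h

Subtracting baseflow gives direct-runoff ordinates: 0.0, 0.7, 4.1, 6.5, 11.9, 15.9, 9.2, 5.3, 3.0, 1.7, 1.0, 0.0 cfs.
The maximum is 15.9 cfs, occurring at the reading for t = 5 h.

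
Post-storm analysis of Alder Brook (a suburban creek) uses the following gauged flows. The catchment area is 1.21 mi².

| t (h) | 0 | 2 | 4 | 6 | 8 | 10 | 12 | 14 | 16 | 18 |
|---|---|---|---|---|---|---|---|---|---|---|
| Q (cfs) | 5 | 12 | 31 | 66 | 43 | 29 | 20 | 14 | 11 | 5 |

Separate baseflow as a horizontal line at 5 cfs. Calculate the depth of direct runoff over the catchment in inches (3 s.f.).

d ≈ 0.476 in

Direct runoff: 0.0, 7.0, 26.0, 61.0, 38.0, 24.0, 15.0, 9.0, 6.0, 0.0 cfs; ΣQ_DR = 186.0 cfs.
V = ΣQ_DR · Δt = 186.0 × 7200 s = 1.339 × 10^6 ft³.
Over A = 1.21 mi², depth = V / A = 0.476 in.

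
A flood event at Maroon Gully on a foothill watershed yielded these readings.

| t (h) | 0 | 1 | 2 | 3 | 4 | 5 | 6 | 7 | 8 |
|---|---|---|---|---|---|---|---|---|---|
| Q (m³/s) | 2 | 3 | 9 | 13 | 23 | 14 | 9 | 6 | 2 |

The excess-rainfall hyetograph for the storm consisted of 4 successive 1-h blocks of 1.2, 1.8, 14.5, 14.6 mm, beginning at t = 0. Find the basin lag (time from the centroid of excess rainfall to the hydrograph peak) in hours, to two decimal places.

t_L ≈ 1.18 h

Centroid of excess rainfall: t_c = Σ P_i·t̄_i / ΣP_i = 2.8240 h (block centres at 0.5, 1.5, 2.5, 3.5 h).
Hydrograph peak occurs at t = 4 h, so basin lag t_L = 4 − 2.8240 = 1.18 h.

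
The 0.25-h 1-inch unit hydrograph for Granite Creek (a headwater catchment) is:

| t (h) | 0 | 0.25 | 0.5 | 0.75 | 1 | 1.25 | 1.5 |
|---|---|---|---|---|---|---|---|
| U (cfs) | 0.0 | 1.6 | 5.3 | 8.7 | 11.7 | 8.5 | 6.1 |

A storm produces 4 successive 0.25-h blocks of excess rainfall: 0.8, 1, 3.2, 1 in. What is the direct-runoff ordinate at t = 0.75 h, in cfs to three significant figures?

Q ≈ 17.4 cfs

By discrete convolution, Q_j = Σ (P_i / 1 in) · U_{j−i}.
At t = 0.75 h (j=3): Q = (0.8/1)·8.7 + (1/1)·5.3 + (3.2/1)·1.6 + (1/1)·0.0 = 17.4 cfs.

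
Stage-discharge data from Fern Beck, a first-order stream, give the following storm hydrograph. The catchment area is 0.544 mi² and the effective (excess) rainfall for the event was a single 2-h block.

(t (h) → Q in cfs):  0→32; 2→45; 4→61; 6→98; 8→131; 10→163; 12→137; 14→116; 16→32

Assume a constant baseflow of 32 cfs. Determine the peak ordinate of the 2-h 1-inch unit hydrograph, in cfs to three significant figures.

U_p ≈ 43.6 cfs

Direct runoff: 0.0, 13.0, 29.0, 66.0, 99.0, 131.0, 105.0, 84.0, 0.0 cfs; ΣQ_DR = 527.0 cfs, peak = 131.0 cfs.
Runoff depth d = ΣQ_DR·Δt / A = 527.0 × 7200 / (0.544 mi²) = 3.002 in.
The 1-inch UH is the DRH scaled by (1 in)/d, so U_p = 131.0 × 1/3.002 = 43.6 cfs.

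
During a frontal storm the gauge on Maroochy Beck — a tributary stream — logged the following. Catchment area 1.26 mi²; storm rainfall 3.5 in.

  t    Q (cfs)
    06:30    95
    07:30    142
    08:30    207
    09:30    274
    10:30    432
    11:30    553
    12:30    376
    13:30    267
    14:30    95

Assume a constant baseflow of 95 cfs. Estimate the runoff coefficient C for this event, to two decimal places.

C ≈ 0.56

ΣQ_DR = 1586 cfs; V = ΣQ_DR·Δt = 5.710 × 10^6 ft³.
Runoff depth d = V / A = 1.951 in.
C = d / P = 1.951 / 3.5 = 0.56.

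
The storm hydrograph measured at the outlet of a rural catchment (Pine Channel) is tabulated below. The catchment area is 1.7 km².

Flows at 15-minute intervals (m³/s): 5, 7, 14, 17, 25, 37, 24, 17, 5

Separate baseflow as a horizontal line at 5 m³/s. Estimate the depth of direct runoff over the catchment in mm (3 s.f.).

Direct runoff: 0.0, 2.0, 9.0, 12.0, 20.0, 32.0, 19.0, 12.0, 0.0 m³/s; ΣQ_DR = 106.0 m³/s.
V = ΣQ_DR · Δt = 106.0 × 900 s = 95400 m³.
Over A = 1.7 km², depth = V / A = 56.1 mm.

d ≈ 56.1 mm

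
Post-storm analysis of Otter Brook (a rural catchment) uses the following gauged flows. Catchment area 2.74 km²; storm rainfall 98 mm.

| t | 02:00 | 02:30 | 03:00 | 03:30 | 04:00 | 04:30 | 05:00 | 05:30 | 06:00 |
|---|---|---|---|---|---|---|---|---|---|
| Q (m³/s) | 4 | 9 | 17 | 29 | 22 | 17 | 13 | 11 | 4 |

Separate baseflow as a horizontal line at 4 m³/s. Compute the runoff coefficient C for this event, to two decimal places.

C ≈ 0.60

ΣQ_DR = 90.00 m³/s; V = ΣQ_DR·Δt = 1.620 × 10^5 m³.
Runoff depth d = V / A = 59.12 mm.
C = d / P = 59.12 / 98 = 0.60.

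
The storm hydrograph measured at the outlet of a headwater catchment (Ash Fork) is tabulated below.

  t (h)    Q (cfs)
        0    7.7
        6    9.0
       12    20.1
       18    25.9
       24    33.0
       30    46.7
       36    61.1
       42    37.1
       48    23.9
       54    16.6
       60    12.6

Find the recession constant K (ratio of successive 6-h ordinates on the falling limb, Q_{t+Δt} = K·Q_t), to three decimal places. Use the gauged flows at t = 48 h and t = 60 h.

K ≈ 0.726

Using the recession-limb readings at t = 48 h and t = 60 h: Q falls from 23.9 to 12.6 cfs over 2 intervals.
K = (Q₂/Q₁)^(1/2) = (12.6/23.9)^(1/2) = 0.726.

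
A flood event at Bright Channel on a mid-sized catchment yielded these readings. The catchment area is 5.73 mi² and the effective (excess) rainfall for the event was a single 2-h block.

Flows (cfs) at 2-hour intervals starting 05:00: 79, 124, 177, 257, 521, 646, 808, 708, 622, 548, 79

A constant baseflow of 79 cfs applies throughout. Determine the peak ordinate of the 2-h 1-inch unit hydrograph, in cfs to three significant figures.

U_p ≈ 364 cfs

Direct runoff: 0.0, 45.0, 98.0, 178.0, 442.0, 567.0, 729.0, 629.0, 543.0, 469.0, 0.0 cfs; ΣQ_DR = 3700 cfs, peak = 729.0 cfs.
Runoff depth d = ΣQ_DR·Δt / A = 3700 × 7200 / (5.73 mi²) = 2.001 in.
The 1-inch UH is the DRH scaled by (1 in)/d, so U_p = 729.0 × 1/2.001 = 364 cfs.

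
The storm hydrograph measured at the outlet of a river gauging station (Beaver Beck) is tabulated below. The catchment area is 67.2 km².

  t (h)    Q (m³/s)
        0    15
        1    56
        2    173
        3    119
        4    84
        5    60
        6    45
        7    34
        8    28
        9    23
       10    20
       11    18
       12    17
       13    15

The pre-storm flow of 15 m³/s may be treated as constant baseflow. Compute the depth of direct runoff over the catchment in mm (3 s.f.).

d ≈ 26.6 mm

Direct runoff: 0.0, 41.0, 158.0, 104.0, 69.0, 45.0, 30.0, 19.0, 13.0, 8.0, 5.0, 3.0, 2.0, 0.0 m³/s; ΣQ_DR = 497.0 m³/s.
V = ΣQ_DR · Δt = 497.0 × 3600 s = 1.789 × 10^6 m³.
Over A = 67.2 km², depth = V / A = 26.6 mm.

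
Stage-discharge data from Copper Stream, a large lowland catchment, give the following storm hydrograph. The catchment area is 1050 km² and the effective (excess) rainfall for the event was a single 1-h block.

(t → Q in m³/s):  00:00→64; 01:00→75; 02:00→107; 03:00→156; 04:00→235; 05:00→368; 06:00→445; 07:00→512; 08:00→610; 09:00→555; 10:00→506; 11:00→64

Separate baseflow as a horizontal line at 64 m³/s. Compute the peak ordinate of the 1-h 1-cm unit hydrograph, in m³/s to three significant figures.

Direct runoff: 0.0, 11.0, 43.0, 92.0, 171.0, 304.0, 381.0, 448.0, 546.0, 491.0, 442.0, 0.0 m³/s; ΣQ_DR = 2929 m³/s, peak = 546.0 m³/s.
Runoff depth d = ΣQ_DR·Δt / A = 2929 × 3600 / (1050 km²) = 10.04 mm.
The 1-cm UH is the DRH scaled by (10 mm)/d, so U_p = 546.0 × 10/10.04 = 544 m³/s.

U_p ≈ 544 m³/s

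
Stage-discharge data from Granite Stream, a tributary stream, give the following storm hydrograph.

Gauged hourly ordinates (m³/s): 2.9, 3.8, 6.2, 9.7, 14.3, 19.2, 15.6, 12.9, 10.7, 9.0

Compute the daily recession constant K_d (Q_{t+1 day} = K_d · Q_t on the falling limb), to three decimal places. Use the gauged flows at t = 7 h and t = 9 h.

K_d ≈ 0.013

Between t = 7 h and t = 9 h the flow falls from 12.9 to 9.0 m³/s over 2×1 h = 2 h.
Per-interval ratio K = (9.0/12.9)^(1/2) = 0.8353; K_d = K^(24/1) = 0.013.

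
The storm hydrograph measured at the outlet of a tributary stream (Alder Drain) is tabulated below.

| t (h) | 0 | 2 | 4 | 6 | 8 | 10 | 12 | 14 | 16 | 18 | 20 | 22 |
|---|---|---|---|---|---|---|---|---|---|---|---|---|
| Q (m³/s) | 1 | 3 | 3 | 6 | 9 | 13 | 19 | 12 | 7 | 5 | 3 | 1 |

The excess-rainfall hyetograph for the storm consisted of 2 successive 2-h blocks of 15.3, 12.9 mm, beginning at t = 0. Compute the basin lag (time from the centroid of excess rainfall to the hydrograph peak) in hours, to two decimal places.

t_L ≈ 10.09 h

Centroid of excess rainfall: t_c = Σ P_i·t̄_i / ΣP_i = 1.9149 h (block centres at 1, 3 h).
Hydrograph peak occurs at t = 12 h, so basin lag t_L = 12 − 1.9149 = 10.09 h.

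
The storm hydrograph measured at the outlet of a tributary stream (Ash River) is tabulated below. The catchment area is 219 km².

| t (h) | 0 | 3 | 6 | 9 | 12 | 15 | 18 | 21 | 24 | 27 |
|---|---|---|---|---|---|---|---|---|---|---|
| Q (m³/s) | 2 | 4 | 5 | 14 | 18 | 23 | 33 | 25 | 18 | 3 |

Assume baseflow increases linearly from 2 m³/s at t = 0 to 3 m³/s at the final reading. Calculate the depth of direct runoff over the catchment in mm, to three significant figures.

d ≈ 5.92 mm

Direct runoff: 0.00, 1.89, 2.78, 11.67, 15.56, 20.44, 30.33, 22.22, 15.11, 0.00 m³/s; ΣQ_DR = 120.0 m³/s.
V = ΣQ_DR · Δt = 120.0 × 10800 s = 1.296 × 10^6 m³.
Over A = 219 km², depth = V / A = 5.92 mm.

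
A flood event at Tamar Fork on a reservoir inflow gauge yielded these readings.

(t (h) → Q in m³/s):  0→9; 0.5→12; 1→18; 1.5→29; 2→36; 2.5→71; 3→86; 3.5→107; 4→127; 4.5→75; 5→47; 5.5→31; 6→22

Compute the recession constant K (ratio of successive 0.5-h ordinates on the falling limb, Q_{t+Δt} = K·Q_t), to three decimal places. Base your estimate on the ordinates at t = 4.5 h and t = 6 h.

K ≈ 0.664

Using the recession-limb readings at t = 4.5 h and t = 6 h: Q falls from 75 to 22 m³/s over 3 intervals.
K = (Q₂/Q₁)^(1/3) = (22/75)^(1/3) = 0.664.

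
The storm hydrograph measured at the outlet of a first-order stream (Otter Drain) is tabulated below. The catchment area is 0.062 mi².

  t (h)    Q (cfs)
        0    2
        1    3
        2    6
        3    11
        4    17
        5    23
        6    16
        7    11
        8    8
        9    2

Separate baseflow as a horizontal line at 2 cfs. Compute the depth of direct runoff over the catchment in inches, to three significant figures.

Direct runoff: 0.0, 1.0, 4.0, 9.0, 15.0, 21.0, 14.0, 9.0, 6.0, 0.0 cfs; ΣQ_DR = 79.00 cfs.
V = ΣQ_DR · Δt = 79.00 × 3600 s = 2.844 × 10^5 ft³.
Over A = 0.062 mi², depth = V / A = 1.97 in.

d ≈ 1.97 in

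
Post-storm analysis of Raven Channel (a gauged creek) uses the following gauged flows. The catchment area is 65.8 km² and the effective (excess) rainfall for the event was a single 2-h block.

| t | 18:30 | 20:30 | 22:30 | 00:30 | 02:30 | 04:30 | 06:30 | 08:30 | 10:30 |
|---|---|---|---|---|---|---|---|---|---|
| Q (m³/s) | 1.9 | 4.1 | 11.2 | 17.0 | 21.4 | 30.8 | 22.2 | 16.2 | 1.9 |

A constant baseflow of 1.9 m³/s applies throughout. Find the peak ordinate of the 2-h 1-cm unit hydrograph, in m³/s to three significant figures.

Direct runoff: 0.0, 2.2, 9.3, 15.1, 19.5, 28.9, 20.3, 14.3, 0.0 m³/s; ΣQ_DR = 109.6 m³/s, peak = 28.9 m³/s.
Runoff depth d = ΣQ_DR·Δt / A = 109.6 × 7200 / (65.8 km²) = 11.99 mm.
The 1-cm UH is the DRH scaled by (10 mm)/d, so U_p = 28.9 × 10/11.99 = 24.1 m³/s.

U_p ≈ 24.1 m³/s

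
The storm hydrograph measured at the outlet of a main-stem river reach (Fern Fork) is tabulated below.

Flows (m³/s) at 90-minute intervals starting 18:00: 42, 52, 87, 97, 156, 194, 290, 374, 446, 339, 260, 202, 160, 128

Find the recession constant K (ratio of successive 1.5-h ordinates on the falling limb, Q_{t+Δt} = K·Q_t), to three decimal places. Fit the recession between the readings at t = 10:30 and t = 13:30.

Using the recession-limb readings at t = 10:30 and t = 13:30: Q falls from 202 to 128 m³/s over 2 intervals.
K = (Q₂/Q₁)^(1/2) = (128/202)^(1/2) = 0.796.

K ≈ 0.796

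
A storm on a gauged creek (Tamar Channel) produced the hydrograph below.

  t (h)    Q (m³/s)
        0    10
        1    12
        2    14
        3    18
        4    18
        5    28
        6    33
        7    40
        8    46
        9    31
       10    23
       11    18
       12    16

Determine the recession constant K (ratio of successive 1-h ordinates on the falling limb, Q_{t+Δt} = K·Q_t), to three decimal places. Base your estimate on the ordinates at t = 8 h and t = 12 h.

K ≈ 0.768

Using the recession-limb readings at t = 8 h and t = 12 h: Q falls from 46 to 16 m³/s over 4 intervals.
K = (Q₂/Q₁)^(1/4) = (16/46)^(1/4) = 0.768.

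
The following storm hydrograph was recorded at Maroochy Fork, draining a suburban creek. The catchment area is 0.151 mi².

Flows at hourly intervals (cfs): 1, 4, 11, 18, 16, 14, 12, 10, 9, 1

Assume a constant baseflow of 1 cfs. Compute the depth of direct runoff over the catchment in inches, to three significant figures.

d ≈ 0.883 in

Direct runoff: 0.0, 3.0, 10.0, 17.0, 15.0, 13.0, 11.0, 9.0, 8.0, 0.0 cfs; ΣQ_DR = 86.00 cfs.
V = ΣQ_DR · Δt = 86.00 × 3600 s = 3.096 × 10^5 ft³.
Over A = 0.151 mi², depth = V / A = 0.883 in.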